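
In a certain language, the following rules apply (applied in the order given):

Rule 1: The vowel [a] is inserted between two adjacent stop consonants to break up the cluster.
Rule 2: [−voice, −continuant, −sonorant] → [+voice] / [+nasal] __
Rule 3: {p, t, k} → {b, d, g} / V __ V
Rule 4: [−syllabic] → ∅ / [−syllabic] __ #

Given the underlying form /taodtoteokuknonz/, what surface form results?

Rule 1 (stop-cluster a-epenthesis): /d/ and /t/ form a stop–stop cluster, so [a] is inserted between them. /taodtoteokuknonz/ → taodatoteokuknonz.
Rule 2 (post-nasal voicing): no segment meets the environment; /taodatoteokuknonz/ is unchanged.
Rule 3 (intervocalic voicing): /t/ is a voiceless stop between vowels /a/ and /o/, so it voices to [d]. /t/ is a voiceless stop between vowels /o/ and /e/, so it voices to [d]. /k/ is a voiceless stop between vowels /o/ and /u/, so it voices to [g]. /taodatoteokuknonz/ → taodadodeoguknonz.
Rule 4 (final cluster simplification): /z/ is the second consonant of a word-final cluster /nz/, so it deletes. /taodadodeoguknonz/ → taodadodeoguknon.

taodadodeoguknon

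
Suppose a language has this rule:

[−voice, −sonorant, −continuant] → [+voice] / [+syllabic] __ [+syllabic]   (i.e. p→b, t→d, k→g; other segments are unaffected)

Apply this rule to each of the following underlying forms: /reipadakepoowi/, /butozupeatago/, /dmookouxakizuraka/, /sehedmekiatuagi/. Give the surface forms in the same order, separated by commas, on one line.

/reipadakepoowi/: /p/ is a voiceless stop between vowels /i/ and /a/, so it voices to [b]. /k/ is a voiceless stop between vowels /a/ and /e/, so it voices to [g]. /p/ is a voiceless stop between vowels /e/ and /o/, so it voices to [b]. → [reibadageboowi].
/butozupeatago/: /t/ is a voiceless stop between vowels /u/ and /o/, so it voices to [d]. /p/ is a voiceless stop between vowels /u/ and /e/, so it voices to [b]. /t/ is a voiceless stop between vowels /a/ and /a/, so it voices to [d]. → [budozubeadago].
/dmookouxakizuraka/: /k/ is a voiceless stop between vowels /o/ and /o/, so it voices to [g]. /k/ is a voiceless stop between vowels /a/ and /i/, so it voices to [g]. /k/ is a voiceless stop between vowels /a/ and /a/, so it voices to [g]. → [dmoogouxagizuraga].
/sehedmekiatuagi/: /k/ is a voiceless stop between vowels /e/ and /i/, so it voices to [g]. /t/ is a voiceless stop between vowels /a/ and /u/, so it voices to [d]. → [sehedmegiaduagi].

reibadageboowi, budozubeadago, dmoogouxagizuraga, sehedmegiaduagi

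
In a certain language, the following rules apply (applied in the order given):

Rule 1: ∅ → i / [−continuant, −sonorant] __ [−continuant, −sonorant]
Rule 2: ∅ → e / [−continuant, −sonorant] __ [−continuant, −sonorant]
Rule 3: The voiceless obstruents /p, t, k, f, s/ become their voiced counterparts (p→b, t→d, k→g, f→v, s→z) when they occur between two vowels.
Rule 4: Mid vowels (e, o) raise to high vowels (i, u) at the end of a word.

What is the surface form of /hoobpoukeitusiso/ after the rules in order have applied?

Rule 1 (stop-cluster i-epenthesis): /b/ and /p/ form a stop–stop cluster, so [i] is inserted between them. /hoobpoukeitusiso/ → hoobipoukeitusiso.
Rule 2 (stop-cluster e-epenthesis): no segment meets the environment; /hoobipoukeitusiso/ is unchanged.
Rule 3 (intervocalic voicing): /p/ is a voiceless obstruent between vowels /i/ and /o/, so it voices to [b]. /k/ is a voiceless obstruent between vowels /u/ and /e/, so it voices to [g]. /t/ is a voiceless obstruent between vowels /i/ and /u/, so it voices to [d]. /s/ is a voiceless obstruent between vowels /u/ and /i/, so it voices to [z]. /s/ is a voiceless obstruent between vowels /i/ and /o/, so it voices to [z]. /hoobipoukeitusiso/ → hoobibougeiduzizo.
Rule 4 (final vowel raising): /o/ is a mid vowel in word-final position, so it raises to [u]. /hoobibougeiduzizo/ → hoobibougeiduzizu.

hoobibougeiduzizu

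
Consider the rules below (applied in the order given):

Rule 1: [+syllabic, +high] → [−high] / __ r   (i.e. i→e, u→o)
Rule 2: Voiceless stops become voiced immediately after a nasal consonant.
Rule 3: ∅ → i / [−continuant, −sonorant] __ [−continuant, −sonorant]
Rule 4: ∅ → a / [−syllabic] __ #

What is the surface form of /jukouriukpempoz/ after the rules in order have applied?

Rule 1 (pre-rhotic lowering): /u/ is a high vowel immediately before /r/, so it lowers to [o]. /jukouriukpempoz/ → jukooriukpempoz.
Rule 2 (post-nasal voicing): /p/ is a voiceless stop immediately after the nasal /m/, so it voices to [b]. /jukooriukpempoz/ → jukooriukpemboz.
Rule 3 (stop-cluster i-epenthesis): /k/ and /p/ form a stop–stop cluster, so [i] is inserted between them. /jukooriukpemboz/ → jukooriukipemboz.
Rule 4 (final a-epenthesis): the form ends in the consonant /z/, so [a] is inserted word-finally. /jukooriukipemboz/ → jukooriukipemboza.

jukooriukipemboza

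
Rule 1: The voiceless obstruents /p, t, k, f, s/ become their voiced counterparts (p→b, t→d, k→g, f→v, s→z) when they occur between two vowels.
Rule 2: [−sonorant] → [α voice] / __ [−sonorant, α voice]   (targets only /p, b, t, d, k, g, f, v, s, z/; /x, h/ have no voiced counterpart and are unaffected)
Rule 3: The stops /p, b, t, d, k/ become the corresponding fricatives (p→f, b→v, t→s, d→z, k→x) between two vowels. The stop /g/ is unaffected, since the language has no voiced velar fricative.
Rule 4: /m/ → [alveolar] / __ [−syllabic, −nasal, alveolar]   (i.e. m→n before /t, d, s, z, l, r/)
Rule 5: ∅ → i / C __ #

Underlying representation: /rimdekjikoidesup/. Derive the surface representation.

Rule 1 (intervocalic voicing): /k/ is a voiceless obstruent between vowels /i/ and /o/, so it voices to [g]. /s/ is a voiceless obstruent between vowels /e/ and /u/, so it voices to [z]. /rimdekjikoidesup/ → rimdekjigoidezup.
Rule 2 (regressive voicing assimilation): no segment meets the environment; /rimdekjigoidezup/ is unchanged.
Rule 3 (intervocalic spirantization): /d/ is a stop between vowels /i/ and /e/, so it spirantizes to the fricative [z]. /rimdekjigoidezup/ → rimdekjigoizezup.
Rule 4 (nasal place assimilation): /m/ precedes the alveolar consonant /d/, so it assimilates in place to [n]. /rimdekjigoizezup/ → rindekjigoizezup.
Rule 5 (final i-epenthesis): the form ends in the consonant /p/, so [i] is inserted word-finally. /rindekjigoizezup/ → rindekjigoizezupi.

rindekjigoizezupi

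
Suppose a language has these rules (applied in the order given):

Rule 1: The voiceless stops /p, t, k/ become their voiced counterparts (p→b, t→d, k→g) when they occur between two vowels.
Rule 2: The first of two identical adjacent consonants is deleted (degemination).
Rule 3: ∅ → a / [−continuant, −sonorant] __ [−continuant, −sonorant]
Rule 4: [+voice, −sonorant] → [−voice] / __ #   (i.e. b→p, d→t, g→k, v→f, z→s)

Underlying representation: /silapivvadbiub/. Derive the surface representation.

Rule 1 (intervocalic voicing): /p/ is a voiceless stop between vowels /a/ and /i/, so it voices to [b]. /silapivvadbiub/ → silabivvadbiub.
Rule 2 (degemination): /vv/ is a geminate; the first /v/ deletes. /silabivvadbiub/ → silabivadbiub.
Rule 3 (stop-cluster a-epenthesis): /d/ and /b/ form a stop–stop cluster, so [a] is inserted between them. /silabivadbiub/ → silabivadabiub.
Rule 4 (final devoicing): /b/ is a voiced obstruent in word-final position, so it devoices to [p]. /silabivadabiub/ → silabivadabiup.

silabivadabiup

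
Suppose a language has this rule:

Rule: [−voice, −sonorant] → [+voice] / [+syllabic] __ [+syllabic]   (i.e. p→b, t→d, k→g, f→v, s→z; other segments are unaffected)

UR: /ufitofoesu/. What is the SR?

uvidovoezu

/f/ is a voiceless obstruent between vowels /u/ and /i/, so it voices to [v].
/t/ is a voiceless obstruent between vowels /i/ and /o/, so it voices to [d].
/f/ is a voiceless obstruent between vowels /o/ and /o/, so it voices to [v].
/s/ is a voiceless obstruent between vowels /e/ and /u/, so it voices to [z].
Surface form: [uvidovoezu].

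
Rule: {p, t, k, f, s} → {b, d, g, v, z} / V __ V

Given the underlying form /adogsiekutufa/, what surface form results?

/k/ is a voiceless obstruent between vowels /e/ and /u/, so it voices to [g].
/t/ is a voiceless obstruent between vowels /u/ and /u/, so it voices to [d].
/f/ is a voiceless obstruent between vowels /u/ and /a/, so it voices to [v].
The other instance of /s/ does not occur in the required environment and remains unchanged.
Surface form: [adogsieguduva].

adogsieguduva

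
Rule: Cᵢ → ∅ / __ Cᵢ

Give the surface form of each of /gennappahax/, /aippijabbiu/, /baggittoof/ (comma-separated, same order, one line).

genapahax, aipijabiu, bagitoof

/gennappahax/: /nn/ is a geminate; the first /n/ deletes. /pp/ is a geminate; the first /p/ deletes. → [genapahax].
/aippijabbiu/: /pp/ is a geminate; the first /p/ deletes. /bb/ is a geminate; the first /b/ deletes. → [aipijabiu].
/baggittoof/: /gg/ is a geminate; the first /g/ deletes. /tt/ is a geminate; the first /t/ deletes. → [bagitoof].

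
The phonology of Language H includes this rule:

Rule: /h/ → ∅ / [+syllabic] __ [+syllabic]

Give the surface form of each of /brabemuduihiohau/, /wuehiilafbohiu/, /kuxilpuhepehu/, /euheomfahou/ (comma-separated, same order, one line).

brabemuduiioau, wueiilafboiu, kuxilpuepeu, eueomfaou

/brabemuduihiohau/: /h/ occurs between vowels /i/ and /i/, so it deletes. /h/ occurs between vowels /o/ and /a/, so it deletes. → [brabemuduiioau].
/wuehiilafbohiu/: /h/ occurs between vowels /e/ and /i/, so it deletes. /h/ occurs between vowels /o/ and /i/, so it deletes. → [wueiilafboiu].
/kuxilpuhepehu/: /h/ occurs between vowels /u/ and /e/, so it deletes. /h/ occurs between vowels /e/ and /u/, so it deletes. → [kuxilpuepeu].
/euheomfahou/: /h/ occurs between vowels /u/ and /e/, so it deletes. /h/ occurs between vowels /a/ and /o/, so it deletes. → [eueomfaou].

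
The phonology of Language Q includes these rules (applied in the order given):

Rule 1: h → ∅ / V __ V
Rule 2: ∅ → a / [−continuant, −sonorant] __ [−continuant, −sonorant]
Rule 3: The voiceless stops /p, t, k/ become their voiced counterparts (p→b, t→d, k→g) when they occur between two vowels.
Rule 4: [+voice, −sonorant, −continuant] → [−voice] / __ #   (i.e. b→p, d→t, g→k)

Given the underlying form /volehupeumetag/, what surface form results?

voleubeumedak

Rule 1 (intervocalic h-deletion): /h/ occurs between vowels /e/ and /u/, so it deletes. /volehupeumetag/ → voleupeumetag.
Rule 2 (stop-cluster a-epenthesis): no segment meets the environment; /voleupeumetag/ is unchanged.
Rule 3 (intervocalic voicing): /p/ is a voiceless stop between vowels /u/ and /e/, so it voices to [b]. /t/ is a voiceless stop between vowels /e/ and /a/, so it voices to [d]. /voleupeumetag/ → voleubeumedag.
Rule 4 (final devoicing): /g/ is a voiced stop in word-final position, so it devoices to [k]. /voleubeumedag/ → voleubeumedak.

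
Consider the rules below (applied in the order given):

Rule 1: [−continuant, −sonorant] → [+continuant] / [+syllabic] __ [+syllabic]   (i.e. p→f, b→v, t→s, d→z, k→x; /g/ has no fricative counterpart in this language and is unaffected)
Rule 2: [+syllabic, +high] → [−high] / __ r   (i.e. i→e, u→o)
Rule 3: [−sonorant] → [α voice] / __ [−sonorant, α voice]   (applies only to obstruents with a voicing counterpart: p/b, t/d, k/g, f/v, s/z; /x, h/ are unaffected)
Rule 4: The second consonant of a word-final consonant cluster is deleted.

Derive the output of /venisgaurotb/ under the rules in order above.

venizgaorod

Rule 1 (intervocalic spirantization): no segment meets the environment; /venisgaurotb/ is unchanged.
Rule 2 (pre-rhotic lowering): /u/ is a high vowel immediately before /r/, so it lowers to [o]. /venisgaurotb/ → venisgaorotb.
Rule 3 (regressive voicing assimilation): /s/ precedes the voiced obstruent /g/, so it voices to [z] by assimilation. /t/ precedes the voiced obstruent /b/, so it voices to [d] by assimilation. /venisgaorotb/ → venizgaorodb.
Rule 4 (final cluster simplification): /b/ is the second consonant of a word-final cluster /db/, so it deletes. /venizgaorodb/ → venizgaorod.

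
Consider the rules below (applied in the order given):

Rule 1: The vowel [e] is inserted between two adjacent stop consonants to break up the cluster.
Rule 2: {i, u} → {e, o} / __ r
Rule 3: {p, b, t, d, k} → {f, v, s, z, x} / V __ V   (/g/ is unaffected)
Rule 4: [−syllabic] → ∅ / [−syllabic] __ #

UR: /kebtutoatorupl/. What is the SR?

kevesusoasorup

Rule 1 (stop-cluster e-epenthesis): /b/ and /t/ form a stop–stop cluster, so [e] is inserted between them. /kebtutoatorupl/ → kebetutoatorupl.
Rule 2 (pre-rhotic lowering): no segment meets the environment; /kebetutoatorupl/ is unchanged.
Rule 3 (intervocalic spirantization): /b/ is a stop between vowels /e/ and /e/, so it spirantizes to the fricative [v]. /t/ is a stop between vowels /e/ and /u/, so it spirantizes to the fricative [s]. /t/ is a stop between vowels /u/ and /o/, so it spirantizes to the fricative [s]. /t/ is a stop between vowels /a/ and /o/, so it spirantizes to the fricative [s]. /kebetutoatorupl/ → kevesusoasorupl.
Rule 4 (final cluster simplification): /l/ is the second consonant of a word-final cluster /pl/, so it deletes. /kevesusoasorupl/ → kevesusoasorup.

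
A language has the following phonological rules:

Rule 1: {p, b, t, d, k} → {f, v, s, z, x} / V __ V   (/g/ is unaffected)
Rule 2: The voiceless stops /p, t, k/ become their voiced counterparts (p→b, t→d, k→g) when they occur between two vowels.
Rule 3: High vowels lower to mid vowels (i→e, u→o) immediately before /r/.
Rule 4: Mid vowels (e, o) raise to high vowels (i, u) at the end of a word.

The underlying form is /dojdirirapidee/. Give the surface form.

dojdererafizei

Rule 1 (intervocalic spirantization): /p/ is a stop between vowels /a/ and /i/, so it spirantizes to the fricative [f]. /d/ is a stop between vowels /i/ and /e/, so it spirantizes to the fricative [z]. /dojdirirapidee/ → dojdirirafizee.
Rule 2 (intervocalic voicing): no segment meets the environment; /dojdirirafizee/ is unchanged.
Rule 3 (pre-rhotic lowering): /i/ is a high vowel immediately before /r/, so it lowers to [e]. /i/ is a high vowel immediately before /r/, so it lowers to [e]. /dojdirirafizee/ → dojdererafizee.
Rule 4 (final vowel raising): /e/ is a mid vowel in word-final position, so it raises to [i]. /dojdererafizee/ → dojdererafizei.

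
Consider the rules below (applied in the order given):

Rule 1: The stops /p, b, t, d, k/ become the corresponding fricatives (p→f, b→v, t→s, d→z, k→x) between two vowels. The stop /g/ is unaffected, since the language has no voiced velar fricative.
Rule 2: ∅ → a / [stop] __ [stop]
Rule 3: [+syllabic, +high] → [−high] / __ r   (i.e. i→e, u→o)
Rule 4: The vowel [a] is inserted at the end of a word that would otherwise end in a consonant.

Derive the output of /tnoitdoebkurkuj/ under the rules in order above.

Rule 1 (intervocalic spirantization): no segment meets the environment; /tnoitdoebkurkuj/ is unchanged.
Rule 2 (stop-cluster a-epenthesis): /t/ and /d/ form a stop–stop cluster, so [a] is inserted between them. /b/ and /k/ form a stop–stop cluster, so [a] is inserted between them. /tnoitdoebkurkuj/ → tnoitadoebakurkuj.
Rule 3 (pre-rhotic lowering): /u/ is a high vowel immediately before /r/, so it lowers to [o]. /tnoitadoebakurkuj/ → tnoitadoebakorkuj.
Rule 4 (final a-epenthesis): the form ends in the consonant /j/, so [a] is inserted word-finally. /tnoitadoebakorkuj/ → tnoitadoebakorkuja.

tnoitadoebakorkuja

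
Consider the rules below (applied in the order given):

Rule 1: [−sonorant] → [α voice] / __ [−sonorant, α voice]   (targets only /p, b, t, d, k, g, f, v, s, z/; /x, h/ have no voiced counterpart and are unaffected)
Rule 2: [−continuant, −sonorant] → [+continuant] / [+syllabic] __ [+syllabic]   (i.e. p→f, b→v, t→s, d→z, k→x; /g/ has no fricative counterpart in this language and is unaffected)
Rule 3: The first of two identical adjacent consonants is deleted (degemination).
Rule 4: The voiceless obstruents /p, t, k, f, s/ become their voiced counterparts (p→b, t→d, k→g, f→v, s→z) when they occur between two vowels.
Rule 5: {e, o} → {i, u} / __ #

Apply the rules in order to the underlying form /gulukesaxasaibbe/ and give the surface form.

guluxezaxazaibi

Rule 1 (regressive voicing assimilation): no segment meets the environment; /gulukesaxasaibbe/ is unchanged.
Rule 2 (intervocalic spirantization): /k/ is a stop between vowels /u/ and /e/, so it spirantizes to the fricative [x]. /gulukesaxasaibbe/ → guluxesaxasaibbe.
Rule 3 (degemination): /bb/ is a geminate; the first /b/ deletes. /guluxesaxasaibbe/ → guluxesaxasaibe.
Rule 4 (intervocalic voicing): /s/ is a voiceless obstruent between vowels /e/ and /a/, so it voices to [z]. /s/ is a voiceless obstruent between vowels /a/ and /a/, so it voices to [z]. /guluxesaxasaibe/ → guluxezaxazaibe.
Rule 5 (final vowel raising): /e/ is a mid vowel in word-final position, so it raises to [i]. /guluxezaxazaibe/ → guluxezaxazaibi.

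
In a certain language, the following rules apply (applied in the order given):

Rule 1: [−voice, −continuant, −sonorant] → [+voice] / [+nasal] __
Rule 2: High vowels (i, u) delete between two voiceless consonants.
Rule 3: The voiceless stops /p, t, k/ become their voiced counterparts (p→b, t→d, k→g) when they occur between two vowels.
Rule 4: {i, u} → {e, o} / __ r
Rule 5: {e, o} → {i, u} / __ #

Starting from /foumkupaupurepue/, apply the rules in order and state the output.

foumgubauborebui

Rule 1 (post-nasal voicing): /k/ is a voiceless stop immediately after the nasal /m/, so it voices to [g]. /foumkupaupurepue/ → foumgupaupurepue.
Rule 2 (high vowel syncope): no segment meets the environment; /foumgupaupurepue/ is unchanged.
Rule 3 (intervocalic voicing): /p/ is a voiceless stop between vowels /u/ and /a/, so it voices to [b]. /p/ is a voiceless stop between vowels /u/ and /u/, so it voices to [b]. /p/ is a voiceless stop between vowels /e/ and /u/, so it voices to [b]. /foumgupaupurepue/ → foumgubauburebue.
Rule 4 (pre-rhotic lowering): /u/ is a high vowel immediately before /r/, so it lowers to [o]. /foumgubauburebue/ → foumgubauborebue.
Rule 5 (final vowel raising): /e/ is a mid vowel in word-final position, so it raises to [i]. /foumgubauborebue/ → foumgubauborebui.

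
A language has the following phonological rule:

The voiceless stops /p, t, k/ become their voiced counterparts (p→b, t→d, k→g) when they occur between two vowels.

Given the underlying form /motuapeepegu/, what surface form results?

/t/ is a voiceless stop between vowels /o/ and /u/, so it voices to [d].
/p/ is a voiceless stop between vowels /a/ and /e/, so it voices to [b].
/p/ is a voiceless stop between vowels /e/ and /e/, so it voices to [b].
Surface form: [moduabeebegu].

moduabeebegu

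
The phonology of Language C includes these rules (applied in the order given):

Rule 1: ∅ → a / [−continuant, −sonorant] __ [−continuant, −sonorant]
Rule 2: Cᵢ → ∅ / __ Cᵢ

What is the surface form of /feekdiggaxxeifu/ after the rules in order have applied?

feekadigagaxeifu

Rule 1 (stop-cluster a-epenthesis): /k/ and /d/ form a stop–stop cluster, so [a] is inserted between them. /g/ and /g/ form a stop–stop cluster, so [a] is inserted between them. /feekdiggaxxeifu/ → feekadigagaxxeifu.
Rule 2 (degemination): /xx/ is a geminate; the first /x/ deletes. /feekadigagaxxeifu/ → feekadigagaxeifu.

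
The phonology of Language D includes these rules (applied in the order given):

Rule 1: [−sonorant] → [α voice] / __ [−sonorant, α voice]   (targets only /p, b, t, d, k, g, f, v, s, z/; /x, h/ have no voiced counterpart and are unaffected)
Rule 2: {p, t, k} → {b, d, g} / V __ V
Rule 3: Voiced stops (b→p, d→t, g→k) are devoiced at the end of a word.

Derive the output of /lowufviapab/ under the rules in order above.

Rule 1 (regressive voicing assimilation): /f/ precedes the voiced obstruent /v/, so it voices to [v] by assimilation. /lowufviapab/ → lowuvviapab.
Rule 2 (intervocalic voicing): /p/ is a voiceless stop between vowels /a/ and /a/, so it voices to [b]. /lowuvviapab/ → lowuvviabab.
Rule 3 (final devoicing): /b/ is a voiced stop in word-final position, so it devoices to [p]. /lowuvviabab/ → lowuvviabap.

lowuvviabap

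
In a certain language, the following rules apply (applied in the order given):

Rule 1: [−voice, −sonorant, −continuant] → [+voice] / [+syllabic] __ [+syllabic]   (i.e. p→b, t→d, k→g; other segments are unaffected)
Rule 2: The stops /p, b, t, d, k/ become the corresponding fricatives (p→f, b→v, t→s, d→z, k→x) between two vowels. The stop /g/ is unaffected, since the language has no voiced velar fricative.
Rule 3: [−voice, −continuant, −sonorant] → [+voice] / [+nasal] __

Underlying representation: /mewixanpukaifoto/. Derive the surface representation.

mewixanbugaifozo

Rule 1 (intervocalic voicing): /k/ is a voiceless stop between vowels /u/ and /a/, so it voices to [g]. /t/ is a voiceless stop between vowels /o/ and /o/, so it voices to [d]. /mewixanpukaifoto/ → mewixanpugaifodo.
Rule 2 (intervocalic spirantization): /d/ is a stop between vowels /o/ and /o/, so it spirantizes to the fricative [z]. /mewixanpugaifodo/ → mewixanpugaifozo.
Rule 3 (post-nasal voicing): /p/ is a voiceless stop immediately after the nasal /n/, so it voices to [b]. /mewixanpugaifozo/ → mewixanbugaifozo.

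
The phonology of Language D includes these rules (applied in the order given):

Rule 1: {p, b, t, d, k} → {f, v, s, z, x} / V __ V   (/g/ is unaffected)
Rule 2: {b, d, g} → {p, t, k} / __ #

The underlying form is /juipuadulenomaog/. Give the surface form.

Rule 1 (intervocalic spirantization): /p/ is a stop between vowels /i/ and /u/, so it spirantizes to the fricative [f]. /d/ is a stop between vowels /a/ and /u/, so it spirantizes to the fricative [z]. /juipuadulenomaog/ → juifuazulenomaog.
Rule 2 (final devoicing): /g/ is a voiced stop in word-final position, so it devoices to [k]. /juifuazulenomaog/ → juifuazulenomaok.

juifuazulenomaok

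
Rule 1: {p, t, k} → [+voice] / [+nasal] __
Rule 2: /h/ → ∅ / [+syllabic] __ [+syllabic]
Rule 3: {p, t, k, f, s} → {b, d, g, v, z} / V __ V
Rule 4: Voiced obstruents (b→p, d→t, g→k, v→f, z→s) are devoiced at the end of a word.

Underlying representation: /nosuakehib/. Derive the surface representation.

Rule 1 (post-nasal voicing): no segment meets the environment; /nosuakehib/ is unchanged.
Rule 2 (intervocalic h-deletion): /h/ occurs between vowels /e/ and /i/, so it deletes. /nosuakehib/ → nosuakeib.
Rule 3 (intervocalic voicing): /s/ is a voiceless obstruent between vowels /o/ and /u/, so it voices to [z]. /k/ is a voiceless obstruent between vowels /a/ and /e/, so it voices to [g]. /nosuakeib/ → nozuageib.
Rule 4 (final devoicing): /b/ is a voiced obstruent in word-final position, so it devoices to [p]. /nozuageib/ → nozuageip.

nozuageip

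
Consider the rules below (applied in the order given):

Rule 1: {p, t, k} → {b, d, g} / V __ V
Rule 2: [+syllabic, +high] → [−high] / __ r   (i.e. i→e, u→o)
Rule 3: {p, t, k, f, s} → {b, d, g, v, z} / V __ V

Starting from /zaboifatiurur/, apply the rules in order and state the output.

zaboivadioror

Rule 1 (intervocalic voicing): /t/ is a voiceless stop between vowels /a/ and /i/, so it voices to [d]. /zaboifatiurur/ → zaboifadiurur.
Rule 2 (pre-rhotic lowering): /u/ is a high vowel immediately before /r/, so it lowers to [o]. /u/ is a high vowel immediately before /r/, so it lowers to [o]. /zaboifadiurur/ → zaboifadioror.
Rule 3 (intervocalic voicing): /f/ is a voiceless obstruent between vowels /i/ and /a/, so it voices to [v]. /zaboifadioror/ → zaboivadioror.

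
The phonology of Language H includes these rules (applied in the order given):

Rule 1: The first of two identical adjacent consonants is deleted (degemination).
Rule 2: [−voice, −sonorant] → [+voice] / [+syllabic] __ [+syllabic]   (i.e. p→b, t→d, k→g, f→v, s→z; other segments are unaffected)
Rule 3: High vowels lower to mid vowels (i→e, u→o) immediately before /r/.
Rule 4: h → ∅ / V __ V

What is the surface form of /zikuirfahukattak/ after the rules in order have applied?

Rule 1 (degemination): /tt/ is a geminate; the first /t/ deletes. /zikuirfahukattak/ → zikuirfahukatak.
Rule 2 (intervocalic voicing): /k/ is a voiceless obstruent between vowels /i/ and /u/, so it voices to [g]. /k/ is a voiceless obstruent between vowels /u/ and /a/, so it voices to [g]. /t/ is a voiceless obstruent between vowels /a/ and /a/, so it voices to [d]. /zikuirfahukatak/ → ziguirfahugadak.
Rule 3 (pre-rhotic lowering): /i/ is a high vowel immediately before /r/, so it lowers to [e]. /ziguirfahugadak/ → ziguerfahugadak.
Rule 4 (intervocalic h-deletion): /h/ occurs between vowels /a/ and /u/, so it deletes. /ziguerfahugadak/ → ziguerfaugadak.

ziguerfaugadak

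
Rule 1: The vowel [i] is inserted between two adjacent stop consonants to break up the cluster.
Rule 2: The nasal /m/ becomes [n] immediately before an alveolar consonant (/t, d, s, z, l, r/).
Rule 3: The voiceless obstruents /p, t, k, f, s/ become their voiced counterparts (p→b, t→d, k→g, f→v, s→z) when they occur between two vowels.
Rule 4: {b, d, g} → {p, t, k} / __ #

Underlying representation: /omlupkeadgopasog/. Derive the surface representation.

Rule 1 (stop-cluster i-epenthesis): /p/ and /k/ form a stop–stop cluster, so [i] is inserted between them. /d/ and /g/ form a stop–stop cluster, so [i] is inserted between them. /omlupkeadgopasog/ → omlupikeadigopasog.
Rule 2 (nasal place assimilation): /m/ precedes the alveolar consonant /l/, so it assimilates in place to [n]. /omlupikeadigopasog/ → onlupikeadigopasog.
Rule 3 (intervocalic voicing): /p/ is a voiceless obstruent between vowels /u/ and /i/, so it voices to [b]. /k/ is a voiceless obstruent between vowels /i/ and /e/, so it voices to [g]. /p/ is a voiceless obstruent between vowels /o/ and /a/, so it voices to [b]. /s/ is a voiceless obstruent between vowels /a/ and /o/, so it voices to [z]. /onlupikeadigopasog/ → onlubigeadigobazog.
Rule 4 (final devoicing): /g/ is a voiced stop in word-final position, so it devoices to [k]. /onlubigeadigobazog/ → onlubigeadigobazok.

onlubigeadigobazok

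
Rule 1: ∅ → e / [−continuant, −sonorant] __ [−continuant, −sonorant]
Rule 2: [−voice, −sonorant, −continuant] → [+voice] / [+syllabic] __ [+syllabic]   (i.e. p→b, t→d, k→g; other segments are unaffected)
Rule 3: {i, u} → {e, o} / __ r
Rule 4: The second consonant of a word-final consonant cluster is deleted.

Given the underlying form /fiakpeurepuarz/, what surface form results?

fiagebeorebuar

Rule 1 (stop-cluster e-epenthesis): /k/ and /p/ form a stop–stop cluster, so [e] is inserted between them. /fiakpeurepuarz/ → fiakepeurepuarz.
Rule 2 (intervocalic voicing): /k/ is a voiceless stop between vowels /a/ and /e/, so it voices to [g]. /p/ is a voiceless stop between vowels /e/ and /e/, so it voices to [b]. /p/ is a voiceless stop between vowels /e/ and /u/, so it voices to [b]. /fiakepeurepuarz/ → fiagebeurebuarz.
Rule 3 (pre-rhotic lowering): /u/ is a high vowel immediately before /r/, so it lowers to [o]. /fiagebeurebuarz/ → fiagebeorebuarz.
Rule 4 (final cluster simplification): /z/ is the second consonant of a word-final cluster /rz/, so it deletes. /fiagebeorebuarz/ → fiagebeorebuar.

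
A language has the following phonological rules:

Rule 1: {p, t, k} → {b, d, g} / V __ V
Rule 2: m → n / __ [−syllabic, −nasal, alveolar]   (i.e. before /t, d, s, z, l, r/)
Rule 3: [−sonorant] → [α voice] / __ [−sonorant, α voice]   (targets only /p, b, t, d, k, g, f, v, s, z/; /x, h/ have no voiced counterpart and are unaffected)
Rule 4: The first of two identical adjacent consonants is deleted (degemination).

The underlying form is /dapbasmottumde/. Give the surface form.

dabasmotunde

Rule 1 (intervocalic voicing): no segment meets the environment; /dapbasmottumde/ is unchanged.
Rule 2 (nasal place assimilation): /m/ precedes the alveolar consonant /d/, so it assimilates in place to [n]. /dapbasmottumde/ → dapbasmottunde.
Rule 3 (regressive voicing assimilation): /p/ precedes the voiced obstruent /b/, so it voices to [b] by assimilation. /dapbasmottunde/ → dabbasmottunde.
Rule 4 (degemination): /bb/ is a geminate; the first /b/ deletes. /tt/ is a geminate; the first /t/ deletes. /dabbasmottunde/ → dabasmotunde.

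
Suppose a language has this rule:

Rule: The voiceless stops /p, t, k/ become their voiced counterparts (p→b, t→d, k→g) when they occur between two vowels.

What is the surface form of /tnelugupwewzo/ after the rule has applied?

No segment of /tnelugupwewzo/ meets the structural description of the rule, so the form surfaces unchanged.

tnelugupwewzo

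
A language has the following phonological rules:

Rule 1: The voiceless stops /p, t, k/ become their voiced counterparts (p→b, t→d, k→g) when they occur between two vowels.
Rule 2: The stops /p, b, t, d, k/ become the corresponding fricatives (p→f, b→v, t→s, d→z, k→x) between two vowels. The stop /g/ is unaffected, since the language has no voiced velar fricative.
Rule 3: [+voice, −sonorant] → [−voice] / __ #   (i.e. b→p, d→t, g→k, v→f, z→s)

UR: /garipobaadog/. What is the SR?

garivovaazok

Rule 1 (intervocalic voicing): /p/ is a voiceless stop between vowels /i/ and /o/, so it voices to [b]. /garipobaadog/ → garibobaadog.
Rule 2 (intervocalic spirantization): /b/ is a stop between vowels /i/ and /o/, so it spirantizes to the fricative [v]. /b/ is a stop between vowels /o/ and /a/, so it spirantizes to the fricative [v]. /d/ is a stop between vowels /a/ and /o/, so it spirantizes to the fricative [z]. /garibobaadog/ → garivovaazog.
Rule 3 (final devoicing): /g/ is a voiced obstruent in word-final position, so it devoices to [k]. /garivovaazog/ → garivovaazok.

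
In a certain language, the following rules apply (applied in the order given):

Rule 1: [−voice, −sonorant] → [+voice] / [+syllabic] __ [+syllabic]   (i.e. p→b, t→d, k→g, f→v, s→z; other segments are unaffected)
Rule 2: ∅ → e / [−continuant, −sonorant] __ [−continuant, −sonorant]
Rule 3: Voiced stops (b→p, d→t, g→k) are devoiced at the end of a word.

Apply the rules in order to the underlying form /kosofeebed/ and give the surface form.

Rule 1 (intervocalic voicing): /s/ is a voiceless obstruent between vowels /o/ and /o/, so it voices to [z]. /f/ is a voiceless obstruent between vowels /o/ and /e/, so it voices to [v]. /kosofeebed/ → kozoveebed.
Rule 2 (stop-cluster e-epenthesis): no segment meets the environment; /kozoveebed/ is unchanged.
Rule 3 (final devoicing): /d/ is a voiced stop in word-final position, so it devoices to [t]. /kozoveebed/ → kozoveebet.

kozoveebet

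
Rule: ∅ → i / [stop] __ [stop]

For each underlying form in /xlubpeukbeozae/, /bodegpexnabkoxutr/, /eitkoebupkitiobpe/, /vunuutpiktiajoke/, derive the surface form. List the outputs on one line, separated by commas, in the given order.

/xlubpeukbeozae/: /b/ and /p/ form a stop–stop cluster, so [i] is inserted between them. /k/ and /b/ form a stop–stop cluster, so [i] is inserted between them. → [xlubipeukibeozae].
/bodegpexnabkoxutr/: /g/ and /p/ form a stop–stop cluster, so [i] is inserted between them. /b/ and /k/ form a stop–stop cluster, so [i] is inserted between them. → [bodegipexnabikoxutr].
/eitkoebupkitiobpe/: /t/ and /k/ form a stop–stop cluster, so [i] is inserted between them. /p/ and /k/ form a stop–stop cluster, so [i] is inserted between them. /b/ and /p/ form a stop–stop cluster, so [i] is inserted between them. → [eitikoebupikitiobipe].
/vunuutpiktiajoke/: /t/ and /p/ form a stop–stop cluster, so [i] is inserted between them. /k/ and /t/ form a stop–stop cluster, so [i] is inserted between them. → [vunuutipikitiajoke].

xlubipeukibeozae, bodegipexnabikoxutr, eitikoebupikitiobipe, vunuutipikitiajoke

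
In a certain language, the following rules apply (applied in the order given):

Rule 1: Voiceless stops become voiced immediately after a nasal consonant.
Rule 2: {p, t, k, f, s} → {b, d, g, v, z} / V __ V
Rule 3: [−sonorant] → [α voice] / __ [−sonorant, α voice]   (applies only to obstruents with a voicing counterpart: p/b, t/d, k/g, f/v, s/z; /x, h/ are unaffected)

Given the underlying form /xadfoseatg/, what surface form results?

Rule 1 (post-nasal voicing): no segment meets the environment; /xadfoseatg/ is unchanged.
Rule 2 (intervocalic voicing): /s/ is a voiceless obstruent between vowels /o/ and /e/, so it voices to [z]. /xadfoseatg/ → xadfozeatg.
Rule 3 (regressive voicing assimilation): /d/ precedes the voiceless obstruent /f/, so it devoices to [t] by assimilation. /t/ precedes the voiced obstruent /g/, so it voices to [d] by assimilation. /xadfozeatg/ → xatfozeadg.

xatfozeadg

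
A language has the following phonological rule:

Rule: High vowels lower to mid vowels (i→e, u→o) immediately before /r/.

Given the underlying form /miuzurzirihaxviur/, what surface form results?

/u/ is a high vowel immediately before /r/, so it lowers to [o].
/i/ is a high vowel immediately before /r/, so it lowers to [e].
/u/ is a high vowel immediately before /r/, so it lowers to [o].
The other instances of /i/, /u/ do not occur in the required environment and remain unchanged.
Surface form: [miuzorzerihaxvior].

miuzorzerihaxvior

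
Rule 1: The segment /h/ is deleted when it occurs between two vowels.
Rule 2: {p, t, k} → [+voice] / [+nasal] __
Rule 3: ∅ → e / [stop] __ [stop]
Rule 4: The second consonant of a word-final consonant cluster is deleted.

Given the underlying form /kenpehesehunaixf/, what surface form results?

kenbeeseunaix

Rule 1 (intervocalic h-deletion): /h/ occurs between vowels /e/ and /e/, so it deletes. /h/ occurs between vowels /e/ and /u/, so it deletes. /kenpehesehunaixf/ → kenpeeseunaixf.
Rule 2 (post-nasal voicing): /p/ is a voiceless stop immediately after the nasal /n/, so it voices to [b]. /kenpeeseunaixf/ → kenbeeseunaixf.
Rule 3 (stop-cluster e-epenthesis): no segment meets the environment; /kenbeeseunaixf/ is unchanged.
Rule 4 (final cluster simplification): /f/ is the second consonant of a word-final cluster /xf/, so it deletes. /kenbeeseunaixf/ → kenbeeseunaix.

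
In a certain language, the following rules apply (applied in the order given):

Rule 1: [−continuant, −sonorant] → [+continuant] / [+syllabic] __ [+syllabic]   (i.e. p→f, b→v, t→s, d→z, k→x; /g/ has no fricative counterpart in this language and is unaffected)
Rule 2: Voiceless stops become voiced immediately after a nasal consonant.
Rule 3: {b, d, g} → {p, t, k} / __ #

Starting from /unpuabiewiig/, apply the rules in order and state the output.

unbuaviewiik

Rule 1 (intervocalic spirantization): /b/ is a stop between vowels /a/ and /i/, so it spirantizes to the fricative [v]. /unpuabiewiig/ → unpuaviewiig.
Rule 2 (post-nasal voicing): /p/ is a voiceless stop immediately after the nasal /n/, so it voices to [b]. /unpuaviewiig/ → unbuaviewiig.
Rule 3 (final devoicing): /g/ is a voiced stop in word-final position, so it devoices to [k]. /unbuaviewiig/ → unbuaviewiik.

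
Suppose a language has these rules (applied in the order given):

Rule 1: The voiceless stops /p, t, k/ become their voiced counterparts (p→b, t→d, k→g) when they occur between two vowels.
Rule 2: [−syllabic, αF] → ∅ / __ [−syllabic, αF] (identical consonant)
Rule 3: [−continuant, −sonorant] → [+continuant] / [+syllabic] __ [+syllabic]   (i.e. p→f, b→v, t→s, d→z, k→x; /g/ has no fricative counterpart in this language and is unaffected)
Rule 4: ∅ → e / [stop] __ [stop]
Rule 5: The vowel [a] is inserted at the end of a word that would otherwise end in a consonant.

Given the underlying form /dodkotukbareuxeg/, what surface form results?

dodekozukebareuxega

Rule 1 (intervocalic voicing): /t/ is a voiceless stop between vowels /o/ and /u/, so it voices to [d]. /dodkotukbareuxeg/ → dodkodukbareuxeg.
Rule 2 (degemination): no segment meets the environment; /dodkodukbareuxeg/ is unchanged.
Rule 3 (intervocalic spirantization): /d/ is a stop between vowels /o/ and /u/, so it spirantizes to the fricative [z]. /dodkodukbareuxeg/ → dodkozukbareuxeg.
Rule 4 (stop-cluster e-epenthesis): /d/ and /k/ form a stop–stop cluster, so [e] is inserted between them. /k/ and /b/ form a stop–stop cluster, so [e] is inserted between them. /dodkozukbareuxeg/ → dodekozukebareuxeg.
Rule 5 (final a-epenthesis): the form ends in the consonant /g/, so [a] is inserted word-finally. /dodekozukebareuxeg/ → dodekozukebareuxega.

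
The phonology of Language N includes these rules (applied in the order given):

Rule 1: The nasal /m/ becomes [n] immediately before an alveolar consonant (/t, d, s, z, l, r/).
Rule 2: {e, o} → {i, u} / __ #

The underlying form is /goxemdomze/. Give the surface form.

goxendonzi

Rule 1 (nasal place assimilation): /m/ precedes the alveolar consonant /d/, so it assimilates in place to [n]. /m/ precedes the alveolar consonant /z/, so it assimilates in place to [n]. /goxemdomze/ → goxendonze.
Rule 2 (final vowel raising): /e/ is a mid vowel in word-final position, so it raises to [i]. /goxendonze/ → goxendonzi.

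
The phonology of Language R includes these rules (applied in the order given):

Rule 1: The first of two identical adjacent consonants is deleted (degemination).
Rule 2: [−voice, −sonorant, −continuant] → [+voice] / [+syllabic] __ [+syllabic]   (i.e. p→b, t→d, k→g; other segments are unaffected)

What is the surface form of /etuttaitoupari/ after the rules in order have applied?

Rule 1 (degemination): /tt/ is a geminate; the first /t/ deletes. /etuttaitoupari/ → etutaitoupari.
Rule 2 (intervocalic voicing): /t/ is a voiceless stop between vowels /e/ and /u/, so it voices to [d]. /t/ is a voiceless stop between vowels /u/ and /a/, so it voices to [d]. /t/ is a voiceless stop between vowels /i/ and /o/, so it voices to [d]. /p/ is a voiceless stop between vowels /u/ and /a/, so it voices to [b]. /etutaitoupari/ → edudaidoubari.

edudaidoubari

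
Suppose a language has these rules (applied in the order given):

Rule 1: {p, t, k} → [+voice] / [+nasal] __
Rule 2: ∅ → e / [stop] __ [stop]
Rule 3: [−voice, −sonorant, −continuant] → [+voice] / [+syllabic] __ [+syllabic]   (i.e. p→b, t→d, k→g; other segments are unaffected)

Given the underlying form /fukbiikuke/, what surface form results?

Rule 1 (post-nasal voicing): no segment meets the environment; /fukbiikuke/ is unchanged.
Rule 2 (stop-cluster e-epenthesis): /k/ and /b/ form a stop–stop cluster, so [e] is inserted between them. /fukbiikuke/ → fukebiikuke.
Rule 3 (intervocalic voicing): /k/ is a voiceless stop between vowels /u/ and /e/, so it voices to [g]. /k/ is a voiceless stop between vowels /i/ and /u/, so it voices to [g]. /k/ is a voiceless stop between vowels /u/ and /e/, so it voices to [g]. /fukebiikuke/ → fugebiiguge.

fugebiiguge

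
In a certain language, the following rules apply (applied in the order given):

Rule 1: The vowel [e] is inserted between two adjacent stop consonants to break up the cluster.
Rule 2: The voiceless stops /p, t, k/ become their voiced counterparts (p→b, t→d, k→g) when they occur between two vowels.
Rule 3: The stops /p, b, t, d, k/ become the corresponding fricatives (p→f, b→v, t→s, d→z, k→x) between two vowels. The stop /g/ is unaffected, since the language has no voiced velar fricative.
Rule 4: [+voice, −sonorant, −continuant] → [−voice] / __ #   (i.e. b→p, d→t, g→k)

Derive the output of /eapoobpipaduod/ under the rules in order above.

Rule 1 (stop-cluster e-epenthesis): /b/ and /p/ form a stop–stop cluster, so [e] is inserted between them. /eapoobpipaduod/ → eapoobepipaduod.
Rule 2 (intervocalic voicing): /p/ is a voiceless stop between vowels /a/ and /o/, so it voices to [b]. /p/ is a voiceless stop between vowels /e/ and /i/, so it voices to [b]. /p/ is a voiceless stop between vowels /i/ and /a/, so it voices to [b]. /eapoobepipaduod/ → eaboobebibaduod.
Rule 3 (intervocalic spirantization): /b/ is a stop between vowels /a/ and /o/, so it spirantizes to the fricative [v]. /b/ is a stop between vowels /o/ and /e/, so it spirantizes to the fricative [v]. /b/ is a stop between vowels /e/ and /i/, so it spirantizes to the fricative [v]. /b/ is a stop between vowels /i/ and /a/, so it spirantizes to the fricative [v]. /d/ is a stop between vowels /a/ and /u/, so it spirantizes to the fricative [z]. /eaboobebibaduod/ → eavoovevivazuod.
Rule 4 (final devoicing): /d/ is a voiced stop in word-final position, so it devoices to [t]. /eavoovevivazuod/ → eavoovevivazuot.

eavoovevivazuot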